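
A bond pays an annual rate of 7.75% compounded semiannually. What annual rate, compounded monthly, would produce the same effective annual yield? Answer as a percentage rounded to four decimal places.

EAR = (1 + 0.0775/2)^2 − 1 = 0.079002.
Solve (1 + r/12)^12 = 1.079002: r/12 = 1.079002^(1/12) − 1 = 0.006356, so r = 0.076278 = 7.6278%.

7.6278%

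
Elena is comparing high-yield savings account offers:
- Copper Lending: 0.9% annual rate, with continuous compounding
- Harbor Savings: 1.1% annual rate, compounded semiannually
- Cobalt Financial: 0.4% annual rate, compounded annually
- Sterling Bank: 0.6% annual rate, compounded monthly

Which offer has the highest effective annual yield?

Harbor Savings

Copper Lending: e^0.009 − 1 = 0.904%
Harbor Savings: (1 + 0.011/2)^2 − 1 = 1.103%
Cobalt Financial: compounded annually, EAR = 0.400%
Sterling Bank: (1 + 0.006/12)^12 − 1 = 0.602%
The highest effective annual rate is Harbor Savings at 1.103%.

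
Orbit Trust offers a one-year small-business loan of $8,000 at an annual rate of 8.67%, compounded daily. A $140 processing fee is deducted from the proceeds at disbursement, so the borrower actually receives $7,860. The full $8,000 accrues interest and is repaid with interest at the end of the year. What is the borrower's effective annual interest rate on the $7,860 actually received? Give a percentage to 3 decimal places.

Amount owed after one year: 8,000 × (1 + 0.0867/365)^365 = 8,000 × 1.090558 = $8,724.47.
Effective rate on net proceeds: 8,724.47 / 7,860 − 1 = 0.109983 = 10.998%.

10.998%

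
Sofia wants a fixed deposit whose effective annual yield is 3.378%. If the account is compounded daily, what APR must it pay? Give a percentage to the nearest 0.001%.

(1 + r/365)^365 − 1 = 0.03378, so 1 + r/365 = 1.03378^(1/365).
r/365 = 0.000091, so r = 0.033223 = 3.322%.

3.322%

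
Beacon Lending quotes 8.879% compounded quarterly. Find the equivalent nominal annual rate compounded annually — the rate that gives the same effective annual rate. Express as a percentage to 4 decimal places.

9.1790%

EAR = (1 + 0.08879/4)^4 − 1 = 0.091790.
Compounded annually, the equivalent nominal rate is the EAR itself: 9.1790%.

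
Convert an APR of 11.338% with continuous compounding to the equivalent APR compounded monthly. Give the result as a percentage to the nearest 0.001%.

11.392%

EAR under continuous compounding: e^0.11338 − 1 = 0.120057.
Solve (1 + r/12)^12 = 1.120057: r/12 = 1.120057^(1/12) − 1 = 0.009493, so r = 0.113917 = 11.392%.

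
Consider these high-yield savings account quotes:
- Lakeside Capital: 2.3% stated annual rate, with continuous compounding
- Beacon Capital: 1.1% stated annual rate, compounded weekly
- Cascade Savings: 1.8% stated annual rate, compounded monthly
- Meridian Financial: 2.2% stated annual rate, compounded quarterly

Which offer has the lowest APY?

Lakeside Capital: e^0.023 − 1 = 2.327%
Beacon Capital: (1 + 0.011/52)^52 − 1 = 1.106%
Cascade Savings: (1 + 0.018/12)^12 − 1 = 1.815%
Meridian Financial: (1 + 0.022/4)^4 − 1 = 2.218%
The lowest effective annual rate is Beacon Capital at 1.106%.

Beacon Capital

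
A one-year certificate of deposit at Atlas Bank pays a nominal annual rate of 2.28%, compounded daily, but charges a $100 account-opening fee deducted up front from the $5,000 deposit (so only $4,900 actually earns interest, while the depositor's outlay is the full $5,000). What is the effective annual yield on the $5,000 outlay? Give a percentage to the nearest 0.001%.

Value after one year: 4,900 × (1 + 0.0228/365)^365 = 4,900 × 1.023061 = $5,013.00.
Effective yield on the $5,000 outlay: 5,013.00 / 5,000 − 1 = 0.002600 = 0.260%.

0.260%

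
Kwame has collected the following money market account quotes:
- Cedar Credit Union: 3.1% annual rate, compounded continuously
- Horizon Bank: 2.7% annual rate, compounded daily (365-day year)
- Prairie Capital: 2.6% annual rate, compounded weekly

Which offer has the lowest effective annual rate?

Prairie Capital

Cedar Credit Union: e^0.031 − 1 = 3.149%
Horizon Bank: (1 + 0.027/365)^365 − 1 = 2.737%
Prairie Capital: (1 + 0.026/52)^52 − 1 = 2.633%
The lowest effective annual rate is Prairie Capital at 2.633%.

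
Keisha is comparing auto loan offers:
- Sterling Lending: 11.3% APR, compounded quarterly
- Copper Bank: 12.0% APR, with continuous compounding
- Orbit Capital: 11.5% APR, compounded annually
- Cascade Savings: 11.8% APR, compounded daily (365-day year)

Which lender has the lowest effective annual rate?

Orbit Capital

Sterling Lending: (1 + 0.113/4)^4 − 1 = 11.788%
Copper Bank: e^0.120 − 1 = 12.750%
Orbit Capital: compounded annually, EAR = 11.500%
Cascade Savings: (1 + 0.118/365)^365 − 1 = 12.522%
The lowest effective annual rate is Orbit Capital at 11.500%.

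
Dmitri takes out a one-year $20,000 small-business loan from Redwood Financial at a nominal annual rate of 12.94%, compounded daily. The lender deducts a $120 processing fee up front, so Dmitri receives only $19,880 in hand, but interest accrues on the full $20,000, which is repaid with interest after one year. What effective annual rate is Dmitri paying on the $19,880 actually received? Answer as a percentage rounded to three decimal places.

Amount owed after one year: 20,000 × (1 + 0.1294/365)^365 = 20,000 × 1.138119 = $22,762.38.
Effective rate on net proceeds: 22,762.38 / 19,880 − 1 = 0.144989 = 14.499%.

14.499%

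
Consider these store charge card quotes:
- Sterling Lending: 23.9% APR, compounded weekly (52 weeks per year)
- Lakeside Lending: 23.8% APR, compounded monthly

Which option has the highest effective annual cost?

Sterling Lending: (1 + 0.239/52)^52 − 1 = 26.928%
Lakeside Lending: (1 + 0.238/12)^12 − 1 = 26.576%
The highest effective annual rate is Sterling Lending at 26.928%.

Sterling Lending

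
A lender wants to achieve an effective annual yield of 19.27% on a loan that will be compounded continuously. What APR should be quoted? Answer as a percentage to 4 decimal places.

Continuous: nominal r satisfies e^r − 1 = 0.1927.
r = ln(1 + 0.1927) = ln(1.1927) = 0.176220 = 17.6220%.

17.6220%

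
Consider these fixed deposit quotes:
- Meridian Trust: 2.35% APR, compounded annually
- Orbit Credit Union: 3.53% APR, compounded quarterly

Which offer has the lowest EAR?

Meridian Trust

Meridian Trust: compounded annually, EAR = 2.350%
Orbit Credit Union: (1 + 0.0353/4)^4 − 1 = 3.577%
The lowest effective annual rate is Meridian Trust at 2.350%.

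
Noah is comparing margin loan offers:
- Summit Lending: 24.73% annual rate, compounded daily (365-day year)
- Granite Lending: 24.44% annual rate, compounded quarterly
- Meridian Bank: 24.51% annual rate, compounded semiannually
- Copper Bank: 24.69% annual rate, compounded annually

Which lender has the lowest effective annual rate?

Summit Lending: (1 + 0.2473/365)^365 − 1 = 28.046%
Granite Lending: (1 + 0.2444/4)^4 − 1 = 26.773%
Meridian Bank: (1 + 0.2451/2)^2 − 1 = 26.012%
Copper Bank: compounded annually, EAR = 24.690%
The lowest effective annual rate is Copper Bank at 24.690%.

Copper Bank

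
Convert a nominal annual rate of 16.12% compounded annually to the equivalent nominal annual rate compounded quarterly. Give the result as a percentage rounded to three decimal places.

15.228%

Compounded annually, EAR = nominal = 0.161200.
Solve (1 + r/4)^4 = 1.161200: r/4 = 1.161200^(1/4) − 1 = 0.038070, so r = 0.152281 = 15.228%.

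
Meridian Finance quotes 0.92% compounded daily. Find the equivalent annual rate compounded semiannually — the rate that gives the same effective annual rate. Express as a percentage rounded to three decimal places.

EAR = (1 + 0.0092/365)^365 − 1 = 0.009242.
Solve (1 + r/2)^2 = 1.009242: r/2 = 1.009242^(1/2) − 1 = 0.004611, so r = 0.009221 = 0.922%.

0.922%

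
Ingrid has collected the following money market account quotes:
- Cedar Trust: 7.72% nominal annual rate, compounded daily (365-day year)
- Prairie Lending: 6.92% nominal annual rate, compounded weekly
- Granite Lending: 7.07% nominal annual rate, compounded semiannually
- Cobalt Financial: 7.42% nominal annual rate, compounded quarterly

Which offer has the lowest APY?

Prairie Lending

Cedar Trust: (1 + 0.0772/365)^365 − 1 = 8.025%
Prairie Lending: (1 + 0.0692/52)^52 − 1 = 7.160%
Granite Lending: (1 + 0.0707/2)^2 − 1 = 7.195%
Cobalt Financial: (1 + 0.0742/4)^4 − 1 = 7.629%
The lowest effective annual rate is Prairie Lending at 7.160%.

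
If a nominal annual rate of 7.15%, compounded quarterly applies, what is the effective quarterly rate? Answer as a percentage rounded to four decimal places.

1.7875%

With a nominal annual rate compounded quarterly, the periodic rate is the nominal rate divided by 4.
i = 0.0715 / 4 = 0.0178750 = 1.7875%.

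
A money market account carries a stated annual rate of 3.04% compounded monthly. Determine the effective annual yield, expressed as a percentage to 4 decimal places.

3.0827%

EAR = (1 + 0.0304/12)^12 − 1.
= (1 + 0.002533)^12 − 1 = 1.030827 − 1 = 3.0827%.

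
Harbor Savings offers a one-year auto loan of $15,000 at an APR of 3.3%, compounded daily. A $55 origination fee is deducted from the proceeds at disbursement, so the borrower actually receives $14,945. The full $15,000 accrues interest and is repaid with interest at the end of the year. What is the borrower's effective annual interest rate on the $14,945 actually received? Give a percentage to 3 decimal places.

Amount owed after one year: 15,000 × (1 + 0.033/365)^365 = 15,000 × 1.033549 = $15,503.23.
Effective rate on net proceeds: 15,503.23 / 14,945 − 1 = 0.037353 = 3.735%.

3.735%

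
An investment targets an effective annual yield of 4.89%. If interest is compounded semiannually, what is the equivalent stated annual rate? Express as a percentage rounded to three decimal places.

4.832%

(1 + r/2)^2 − 1 = 0.0489, so 1 + r/2 = 1.0489^(1/2).
r/2 = 0.024158, so r = 0.048316 = 4.832%.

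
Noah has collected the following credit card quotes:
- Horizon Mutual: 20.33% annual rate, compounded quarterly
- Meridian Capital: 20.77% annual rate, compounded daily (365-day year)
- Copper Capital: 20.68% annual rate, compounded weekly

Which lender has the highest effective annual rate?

Meridian Capital

Horizon Mutual: (1 + 0.2033/4)^4 − 1 = 21.933%
Meridian Capital: (1 + 0.2077/365)^365 − 1 = 23.077%
Copper Capital: (1 + 0.2068/52)^52 − 1 = 22.923%
The highest effective annual rate is Meridian Capital at 23.077%.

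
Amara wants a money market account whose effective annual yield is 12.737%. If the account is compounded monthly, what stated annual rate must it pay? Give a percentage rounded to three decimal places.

(1 + r/12)^12 − 1 = 0.12737, so 1 + r/12 = 1.12737^(1/12).
r/12 = 0.010041, so r = 0.120488 = 12.049%.

12.049%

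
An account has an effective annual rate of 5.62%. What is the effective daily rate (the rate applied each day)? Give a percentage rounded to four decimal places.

0.0150%

The per-day rate i satisfies (1 + i)^365 = 1 + 0.0562.
i = 1.0562^(1/365) − 1 = 0.0001498 = 0.0150%.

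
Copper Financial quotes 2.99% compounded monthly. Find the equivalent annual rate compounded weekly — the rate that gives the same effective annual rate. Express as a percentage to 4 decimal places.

2.9871%

EAR = (1 + 0.0299/12)^12 − 1 = 0.030313.
Solve (1 + r/52)^52 = 1.030313: r/52 = 1.030313^(1/52) − 1 = 0.000574, so r = 0.029871 = 2.9871%.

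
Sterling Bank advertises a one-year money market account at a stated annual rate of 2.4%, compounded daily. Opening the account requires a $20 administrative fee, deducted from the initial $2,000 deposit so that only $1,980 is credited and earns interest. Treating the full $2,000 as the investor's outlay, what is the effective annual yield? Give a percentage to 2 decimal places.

1.40%

Value after one year: 1,980 × (1 + 0.024/365)^365 = 1,980 × 1.024290 = $2,028.09.
Effective yield on the $2,000 outlay: 2,028.09 / 2,000 − 1 = 0.014047 = 1.40%.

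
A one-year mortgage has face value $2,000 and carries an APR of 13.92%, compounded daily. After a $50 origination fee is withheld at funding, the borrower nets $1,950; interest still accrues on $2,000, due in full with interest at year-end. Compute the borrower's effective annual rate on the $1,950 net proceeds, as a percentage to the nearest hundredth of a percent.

Amount owed after one year: 2,000 × (1 + 0.1392/365)^365 = 2,000 × 1.149323 = $2,298.65.
Effective rate on net proceeds: 2,298.65 / 1,950 − 1 = 0.178793 = 17.88%.

17.88%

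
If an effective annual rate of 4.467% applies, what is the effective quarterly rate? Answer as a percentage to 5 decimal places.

1.09852%

The per-quarter rate i satisfies (1 + i)^4 = 1 + 0.04467.
i = 1.04467^(1/4) − 1 = 0.0109852 = 1.09852%.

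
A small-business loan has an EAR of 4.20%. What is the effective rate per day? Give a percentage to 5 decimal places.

0.01127%

The per-day rate i satisfies (1 + i)^365 = 1 + 0.0420.
i = 1.0420^(1/365) − 1 = 0.0001127 = 0.01127%.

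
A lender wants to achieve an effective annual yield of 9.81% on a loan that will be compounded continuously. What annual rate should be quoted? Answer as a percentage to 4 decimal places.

Continuous: nominal r satisfies e^r − 1 = 0.0981.
r = ln(1 + 0.0981) = ln(1.0981) = 0.093581 = 9.3581%.

9.3581%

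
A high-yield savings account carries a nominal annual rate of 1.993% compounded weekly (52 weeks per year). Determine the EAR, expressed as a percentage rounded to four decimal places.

EAR = (1 + 0.01993/52)^52 − 1.
= 1.020126 − 1 = 2.0126%.

2.0126%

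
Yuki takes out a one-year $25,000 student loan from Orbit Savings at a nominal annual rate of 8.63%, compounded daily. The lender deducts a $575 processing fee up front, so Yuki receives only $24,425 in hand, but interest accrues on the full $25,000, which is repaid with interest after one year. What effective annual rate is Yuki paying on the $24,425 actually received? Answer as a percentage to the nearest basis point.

Amount owed after one year: 25,000 × (1 + 0.0863/365)^365 = 25,000 × 1.090122 = $27,253.05.
Effective rate on net proceeds: 27,253.05 / 24,425 − 1 = 0.115785 = 11.58%.

11.58%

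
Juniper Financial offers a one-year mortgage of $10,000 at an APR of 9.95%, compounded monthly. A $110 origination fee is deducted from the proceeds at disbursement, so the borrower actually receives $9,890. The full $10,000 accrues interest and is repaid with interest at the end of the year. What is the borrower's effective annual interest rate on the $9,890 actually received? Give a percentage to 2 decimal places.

11.64%

Amount owed after one year: 10,000 × (1 + 0.0995/12)^12 = 10,000 × 1.104165 = $11,041.65.
Effective rate on net proceeds: 11,041.65 / 9,890 − 1 = 0.116446 = 11.64%.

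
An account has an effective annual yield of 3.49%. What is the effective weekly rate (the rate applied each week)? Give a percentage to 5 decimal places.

The per-week rate i satisfies (1 + i)^52 = 1 + 0.0349.
i = 1.0349^(1/52) − 1 = 0.0006599 = 0.06599%.

0.06599%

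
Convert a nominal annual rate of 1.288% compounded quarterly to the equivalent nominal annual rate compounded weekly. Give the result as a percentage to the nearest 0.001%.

1.286%

EAR = (1 + 0.01288/4)^4 − 1 = 0.012942.
Solve (1 + r/52)^52 = 1.012942: r/52 = 1.012942^(1/52) − 1 = 0.000247, so r = 0.012861 = 1.286%.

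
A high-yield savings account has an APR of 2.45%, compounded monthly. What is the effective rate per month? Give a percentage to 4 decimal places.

0.2042%

With a nominal annual rate compounded monthly, the periodic rate is the nominal rate divided by 12.
i = 0.0245 / 12 = 0.0020417 = 0.2042%.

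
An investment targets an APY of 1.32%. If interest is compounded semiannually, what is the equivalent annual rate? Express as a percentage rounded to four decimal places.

1.3157%

(1 + r/2)^2 − 1 = 0.0132, so 1 + r/2 = 1.0132^(1/2).
r/2 = 0.006578, so r = 0.013157 = 1.3157%.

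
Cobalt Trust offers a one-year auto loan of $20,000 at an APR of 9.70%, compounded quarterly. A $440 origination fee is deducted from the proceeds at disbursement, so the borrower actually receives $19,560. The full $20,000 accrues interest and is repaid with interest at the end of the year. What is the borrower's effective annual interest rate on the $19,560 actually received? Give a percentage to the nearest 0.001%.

12.534%

Amount owed after one year: 20,000 × (1 + 0.0970/4)^4 = 20,000 × 1.100586 = $22,011.72.
Effective rate on net proceeds: 22,011.72 / 19,560 − 1 = 0.125343 = 12.534%.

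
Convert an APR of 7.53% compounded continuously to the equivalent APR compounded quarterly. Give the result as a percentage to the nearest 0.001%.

7.601%

EAR under continuous compounding: e^0.0753 − 1 = 0.078208.
Solve (1 + r/4)^4 = 1.078208: r/4 = 1.078208^(1/4) − 1 = 0.019003, so r = 0.076013 = 7.601%.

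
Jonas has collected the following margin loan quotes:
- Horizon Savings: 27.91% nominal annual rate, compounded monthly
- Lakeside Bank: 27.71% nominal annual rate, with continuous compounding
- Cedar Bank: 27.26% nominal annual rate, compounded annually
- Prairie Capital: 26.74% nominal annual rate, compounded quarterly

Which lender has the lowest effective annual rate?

Cedar Bank

Horizon Savings: (1 + 0.2791/12)^12 − 1 = 31.772%
Lakeside Bank: e^0.2771 − 1 = 31.930%
Cedar Bank: compounded annually, EAR = 27.260%
Prairie Capital: (1 + 0.2674/4)^4 − 1 = 29.543%
The lowest effective annual rate is Cedar Bank at 27.260%.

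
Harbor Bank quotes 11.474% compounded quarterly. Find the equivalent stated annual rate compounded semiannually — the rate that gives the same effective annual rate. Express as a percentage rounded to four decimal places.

EAR = (1 + 0.11474/4)^4 − 1 = 0.119772.
Solve (1 + r/2)^2 = 1.119772: r/2 = 1.119772^(1/2) − 1 = 0.058193, so r = 0.116386 = 11.6386%.

11.6386%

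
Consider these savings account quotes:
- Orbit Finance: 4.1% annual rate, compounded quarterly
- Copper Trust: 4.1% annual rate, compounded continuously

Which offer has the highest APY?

Orbit Finance: (1 + 0.041/4)^4 − 1 = 4.163%
Copper Trust: e^0.041 − 1 = 4.185%
The highest effective annual rate is Copper Trust at 4.185%.

Copper Trust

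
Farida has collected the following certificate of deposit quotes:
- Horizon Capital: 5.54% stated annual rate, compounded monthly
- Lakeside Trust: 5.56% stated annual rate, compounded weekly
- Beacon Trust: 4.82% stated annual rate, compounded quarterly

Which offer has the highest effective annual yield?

Horizon Capital: (1 + 0.0554/12)^12 − 1 = 5.683%
Lakeside Trust: (1 + 0.0556/52)^52 − 1 = 5.714%
Beacon Trust: (1 + 0.0482/4)^4 − 1 = 4.908%
The highest effective annual rate is Lakeside Trust at 5.714%.

Lakeside Trust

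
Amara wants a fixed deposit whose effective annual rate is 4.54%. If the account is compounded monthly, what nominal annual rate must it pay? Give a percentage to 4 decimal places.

4.4482%

(1 + r/12)^12 − 1 = 0.0454, so 1 + r/12 = 1.0454^(1/12).
r/12 = 0.003707, so r = 0.044482 = 4.4482%.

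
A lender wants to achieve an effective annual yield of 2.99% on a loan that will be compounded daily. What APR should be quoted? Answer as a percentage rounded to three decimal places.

2.946%

(1 + r/365)^365 − 1 = 0.0299, so 1 + r/365 = 1.0299^(1/365).
r/365 = 0.000081, so r = 0.029463 = 2.946%.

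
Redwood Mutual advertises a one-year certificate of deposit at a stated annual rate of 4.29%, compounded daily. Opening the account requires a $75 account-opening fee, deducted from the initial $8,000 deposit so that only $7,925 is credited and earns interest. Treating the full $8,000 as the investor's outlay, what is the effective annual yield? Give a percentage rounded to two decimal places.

Value after one year: 7,925 × (1 + 0.0429/365)^365 = 7,925 × 1.043831 = $8,272.36.
Effective yield on the $8,000 outlay: 8,272.36 / 8,000 − 1 = 0.034045 = 3.40%.

3.40%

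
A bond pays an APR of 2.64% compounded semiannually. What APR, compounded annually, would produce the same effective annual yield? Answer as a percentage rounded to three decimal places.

2.657%

EAR = (1 + 0.0264/2)^2 − 1 = 0.026574.
Compounded annually, the equivalent nominal rate is the EAR itself: 2.657%.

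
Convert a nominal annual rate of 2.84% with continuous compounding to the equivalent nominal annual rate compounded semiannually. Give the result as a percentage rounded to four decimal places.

2.8603%

EAR under continuous compounding: e^0.0284 − 1 = 0.028807.
Solve (1 + r/2)^2 = 1.028807: r/2 = 1.028807^(1/2) − 1 = 0.014301, so r = 0.028603 = 2.8603%.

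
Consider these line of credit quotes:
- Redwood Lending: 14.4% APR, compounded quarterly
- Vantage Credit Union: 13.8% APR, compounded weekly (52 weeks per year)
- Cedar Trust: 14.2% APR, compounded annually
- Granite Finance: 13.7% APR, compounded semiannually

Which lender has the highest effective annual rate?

Redwood Lending

Redwood Lending: (1 + 0.144/4)^4 − 1 = 15.196%
Vantage Credit Union: (1 + 0.138/52)^52 − 1 = 14.777%
Cedar Trust: compounded annually, EAR = 14.200%
Granite Finance: (1 + 0.137/2)^2 − 1 = 14.169%
The highest effective annual rate is Redwood Lending at 15.196%.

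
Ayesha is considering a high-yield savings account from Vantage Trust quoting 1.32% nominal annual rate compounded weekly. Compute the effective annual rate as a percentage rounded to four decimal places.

EAR = (1 + 0.0132/52)^52 − 1.
= (1 + 0.000254)^52 − 1 = 1.013286 − 1 = 1.3286%.

1.3286%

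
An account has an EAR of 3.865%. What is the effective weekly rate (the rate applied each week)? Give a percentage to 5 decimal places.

0.07295%

The per-week rate i satisfies (1 + i)^52 = 1 + 0.03865.
i = 1.03865^(1/52) − 1 = 0.0007295 = 0.07295%.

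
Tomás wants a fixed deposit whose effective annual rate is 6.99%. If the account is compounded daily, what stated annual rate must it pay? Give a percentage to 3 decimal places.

(1 + r/365)^365 − 1 = 0.0699, so 1 + r/365 = 1.0699^(1/365).
r/365 = 0.000185, so r = 0.067571 = 6.757%.

6.757%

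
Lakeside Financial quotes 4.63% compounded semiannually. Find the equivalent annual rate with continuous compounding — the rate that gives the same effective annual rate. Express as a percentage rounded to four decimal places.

4.5772%

EAR = (1 + 0.0463/2)^2 − 1 = 0.046836.
Equivalent continuous rate: r = ln(1 + 0.046836) = 0.045772 = 4.5772%.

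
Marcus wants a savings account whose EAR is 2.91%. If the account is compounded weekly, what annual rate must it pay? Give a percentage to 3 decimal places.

(1 + r/52)^52 − 1 = 0.0291, so 1 + r/52 = 1.0291^(1/52).
r/52 = 0.000552, so r = 0.028693 = 2.869%.

2.869%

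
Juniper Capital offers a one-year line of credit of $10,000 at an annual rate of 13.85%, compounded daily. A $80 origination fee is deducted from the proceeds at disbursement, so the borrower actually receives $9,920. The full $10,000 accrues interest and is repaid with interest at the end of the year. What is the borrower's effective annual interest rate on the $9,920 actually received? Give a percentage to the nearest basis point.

15.78%

Amount owed after one year: 10,000 × (1 + 0.1385/365)^365 = 10,000 × 1.148520 = $11,485.20.
Effective rate on net proceeds: 11,485.20 / 9,920 − 1 = 0.157782 = 15.78%.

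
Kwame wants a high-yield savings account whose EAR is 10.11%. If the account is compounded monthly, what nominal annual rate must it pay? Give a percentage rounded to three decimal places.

9.670%

(1 + r/12)^12 − 1 = 0.1011, so 1 + r/12 = 1.1011^(1/12).
r/12 = 0.008058, so r = 0.096697 = 9.670%.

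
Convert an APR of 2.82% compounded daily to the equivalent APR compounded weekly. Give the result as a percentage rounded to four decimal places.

EAR = (1 + 0.0282/365)^365 − 1 = 0.028600.
Solve (1 + r/52)^52 = 1.028600: r/52 = 1.028600^(1/52) − 1 = 0.000542, so r = 0.028207 = 2.8207%.

2.8207%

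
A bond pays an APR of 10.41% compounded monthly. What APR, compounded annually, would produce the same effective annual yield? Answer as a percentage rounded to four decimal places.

EAR = (1 + 0.1041/12)^12 − 1 = 0.109213.
Compounded annually, the equivalent nominal rate is the EAR itself: 10.9213%.

10.9213%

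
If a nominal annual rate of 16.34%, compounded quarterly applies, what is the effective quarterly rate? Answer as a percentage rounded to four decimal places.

4.0850%

With a nominal annual rate compounded quarterly, the periodic rate is the nominal rate divided by 4.
i = 0.1634 / 4 = 0.0408500 = 4.0850%.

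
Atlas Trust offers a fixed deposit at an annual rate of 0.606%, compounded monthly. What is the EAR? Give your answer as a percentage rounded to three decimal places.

EAR = (1 + 0.00606/12)^12 − 1.
= 1.006077 − 1 = 0.608%.

0.608%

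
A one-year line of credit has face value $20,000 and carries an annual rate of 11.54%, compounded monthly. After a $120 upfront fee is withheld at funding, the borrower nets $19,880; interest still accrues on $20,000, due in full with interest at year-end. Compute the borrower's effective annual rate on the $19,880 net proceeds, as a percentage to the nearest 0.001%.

Amount owed after one year: 20,000 × (1 + 0.1154/12)^12 = 20,000 × 1.121704 = $22,434.07.
Effective rate on net proceeds: 22,434.07 / 19,880 − 1 = 0.128475 = 12.847%.

12.847%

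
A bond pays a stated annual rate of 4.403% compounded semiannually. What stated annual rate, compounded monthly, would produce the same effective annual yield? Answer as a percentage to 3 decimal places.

EAR = (1 + 0.04403/2)^2 − 1 = 0.044515.
Solve (1 + r/12)^12 = 1.044515: r/12 = 1.044515^(1/12) − 1 = 0.003636, so r = 0.043631 = 4.363%.

4.363%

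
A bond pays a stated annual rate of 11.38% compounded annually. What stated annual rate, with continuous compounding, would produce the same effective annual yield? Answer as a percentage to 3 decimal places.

Compounded annually, EAR = nominal = 0.113800.
Equivalent continuous rate: r = ln(1 + 0.113800) = 0.107778 = 10.778%.

10.778%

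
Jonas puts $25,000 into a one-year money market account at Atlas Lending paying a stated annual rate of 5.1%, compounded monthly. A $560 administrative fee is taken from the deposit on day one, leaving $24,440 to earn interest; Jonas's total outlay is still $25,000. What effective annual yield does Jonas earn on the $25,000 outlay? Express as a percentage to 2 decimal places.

Value after one year: 24,440 × (1 + 0.051/12)^12 = 24,440 × 1.052209 = $25,715.99.
Effective yield on the $25,000 outlay: 25,715.99 / 25,000 − 1 = 0.028640 = 2.86%.

2.86%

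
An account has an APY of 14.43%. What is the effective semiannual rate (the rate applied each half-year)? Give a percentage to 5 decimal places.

6.97196%

The per-half-year rate i satisfies (1 + i)^2 = 1 + 0.1443.
i = 1.1443^(1/2) − 1 = 0.0697196 = 6.97196%.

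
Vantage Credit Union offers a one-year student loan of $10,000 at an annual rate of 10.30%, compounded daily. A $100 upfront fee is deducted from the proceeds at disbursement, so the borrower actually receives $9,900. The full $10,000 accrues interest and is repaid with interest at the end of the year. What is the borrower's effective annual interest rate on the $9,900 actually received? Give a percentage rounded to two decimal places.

Amount owed after one year: 10,000 × (1 + 0.1030/365)^365 = 10,000 × 1.108475 = $11,084.75.
Effective rate on net proceeds: 11,084.75 / 9,900 − 1 = 0.119672 = 11.97%.

11.97%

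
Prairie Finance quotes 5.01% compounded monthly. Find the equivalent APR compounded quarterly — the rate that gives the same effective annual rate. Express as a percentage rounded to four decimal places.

5.0309%

EAR = (1 + 0.0501/12)^12 − 1 = 0.051267.
Solve (1 + r/4)^4 = 1.051267: r/4 = 1.051267^(1/4) − 1 = 0.012577, so r = 0.050309 = 5.0309%.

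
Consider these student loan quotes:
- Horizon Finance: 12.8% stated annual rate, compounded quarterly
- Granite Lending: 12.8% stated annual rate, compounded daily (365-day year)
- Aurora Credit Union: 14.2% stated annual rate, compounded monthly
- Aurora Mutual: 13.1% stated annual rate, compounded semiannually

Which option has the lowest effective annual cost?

Horizon Finance: (1 + 0.128/4)^4 − 1 = 13.428%
Granite Lending: (1 + 0.128/365)^365 − 1 = 13.653%
Aurora Credit Union: (1 + 0.142/12)^12 − 1 = 15.162%
Aurora Mutual: (1 + 0.131/2)^2 − 1 = 13.529%
The lowest effective annual rate is Horizon Finance at 13.428%.

Horizon Finance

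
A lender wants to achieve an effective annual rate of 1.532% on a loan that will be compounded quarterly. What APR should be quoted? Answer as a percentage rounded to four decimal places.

(1 + r/4)^4 − 1 = 0.01532, so 1 + r/4 = 1.01532^(1/4).
r/4 = 0.003808, so r = 0.015233 = 1.5233%.

1.5233%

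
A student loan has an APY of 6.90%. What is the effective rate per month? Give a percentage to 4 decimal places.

The per-month rate i satisfies (1 + i)^12 = 1 + 0.0690.
i = 1.0690^(1/12) − 1 = 0.0055758 = 0.5576%.

0.5576%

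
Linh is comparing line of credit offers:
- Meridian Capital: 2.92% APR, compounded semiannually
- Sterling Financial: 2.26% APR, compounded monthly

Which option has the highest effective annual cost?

Meridian Capital

Meridian Capital: (1 + 0.0292/2)^2 − 1 = 2.941%
Sterling Financial: (1 + 0.0226/12)^12 − 1 = 2.284%
The highest effective annual rate is Meridian Capital at 2.941%.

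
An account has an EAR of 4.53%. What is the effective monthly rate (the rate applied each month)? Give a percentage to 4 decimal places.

The per-month rate i satisfies (1 + i)^12 = 1 + 0.0453.
i = 1.0453^(1/12) − 1 = 0.0036988 = 0.3699%.

0.3699%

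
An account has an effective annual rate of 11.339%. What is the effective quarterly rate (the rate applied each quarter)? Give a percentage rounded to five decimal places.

The per-quarter rate i satisfies (1 + i)^4 = 1 + 0.11339.
i = 1.11339^(1/4) − 1 = 0.0272161 = 2.72161%.

2.72161%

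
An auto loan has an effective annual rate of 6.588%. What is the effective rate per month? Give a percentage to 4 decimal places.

The per-month rate i satisfies (1 + i)^12 = 1 + 0.06588.
i = 1.06588^(1/12) − 1 = 0.0053309 = 0.5331%.

0.5331%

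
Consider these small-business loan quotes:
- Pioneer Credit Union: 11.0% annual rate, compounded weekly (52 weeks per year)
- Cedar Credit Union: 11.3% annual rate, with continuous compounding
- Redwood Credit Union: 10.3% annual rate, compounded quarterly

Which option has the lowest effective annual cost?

Redwood Credit Union

Pioneer Credit Union: (1 + 0.110/52)^52 − 1 = 11.615%
Cedar Credit Union: e^0.113 − 1 = 11.963%
Redwood Credit Union: (1 + 0.103/4)^4 − 1 = 10.705%
The lowest effective annual rate is Redwood Credit Union at 10.705%.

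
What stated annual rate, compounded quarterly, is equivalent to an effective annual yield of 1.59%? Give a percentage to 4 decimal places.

1.5806%

(1 + r/4)^4 − 1 = 0.0159, so 1 + r/4 = 1.0159^(1/4).
r/4 = 0.003952, so r = 0.015806 = 1.5806%.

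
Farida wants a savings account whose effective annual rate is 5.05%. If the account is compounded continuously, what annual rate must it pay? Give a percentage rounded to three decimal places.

Continuous: nominal r satisfies e^r − 1 = 0.0505.
r = ln(1 + 0.0505) = ln(1.0505) = 0.049266 = 4.927%.

4.927%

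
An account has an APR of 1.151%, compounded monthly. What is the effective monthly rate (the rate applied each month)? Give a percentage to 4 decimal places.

0.0959%

With a nominal annual rate compounded monthly, the periodic rate is the nominal rate divided by 12.
i = 0.01151 / 12 = 0.0009592 = 0.0959%.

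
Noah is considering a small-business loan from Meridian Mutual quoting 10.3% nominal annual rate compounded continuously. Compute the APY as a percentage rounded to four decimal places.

With continuous compounding, EAR = e^0.103 − 1.
e^0.103 = 1.108491, so EAR = 0.108491 = 10.8491%.

10.8491%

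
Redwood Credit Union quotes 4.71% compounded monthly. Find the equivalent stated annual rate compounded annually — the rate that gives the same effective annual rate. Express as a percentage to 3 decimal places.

EAR = (1 + 0.0471/12)^12 − 1 = 0.048130.
Compounded annually, the equivalent nominal rate is the EAR itself: 4.813%.

4.813%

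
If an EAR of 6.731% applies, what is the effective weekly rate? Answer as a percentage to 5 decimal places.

The per-week rate i satisfies (1 + i)^52 = 1 + 0.06731.
i = 1.06731^(1/52) − 1 = 0.0012535 = 0.12535%.

0.12535%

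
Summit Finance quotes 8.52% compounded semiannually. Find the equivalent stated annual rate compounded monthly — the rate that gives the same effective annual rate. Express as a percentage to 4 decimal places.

8.3726%

EAR = (1 + 0.0852/2)^2 − 1 = 0.087015.
Solve (1 + r/12)^12 = 1.087015: r/12 = 1.087015^(1/12) − 1 = 0.006977, so r = 0.083726 = 8.3726%.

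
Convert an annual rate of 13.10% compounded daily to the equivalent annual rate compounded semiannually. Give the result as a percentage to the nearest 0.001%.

EAR = (1 + 0.1310/365)^365 − 1 = 0.139941.
Solve (1 + r/2)^2 = 1.139941: r/2 = 1.139941^(1/2) − 1 = 0.067680, so r = 0.135360 = 13.536%.

13.536%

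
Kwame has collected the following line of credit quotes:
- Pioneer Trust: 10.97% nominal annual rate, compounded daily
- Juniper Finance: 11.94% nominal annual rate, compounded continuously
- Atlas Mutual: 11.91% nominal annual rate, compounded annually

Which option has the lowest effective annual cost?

Pioneer Trust: (1 + 0.1097/365)^365 − 1 = 11.592%
Juniper Finance: e^0.1194 − 1 = 12.682%
Atlas Mutual: compounded annually, EAR = 11.910%
The lowest effective annual rate is Pioneer Trust at 11.592%.

Pioneer Trust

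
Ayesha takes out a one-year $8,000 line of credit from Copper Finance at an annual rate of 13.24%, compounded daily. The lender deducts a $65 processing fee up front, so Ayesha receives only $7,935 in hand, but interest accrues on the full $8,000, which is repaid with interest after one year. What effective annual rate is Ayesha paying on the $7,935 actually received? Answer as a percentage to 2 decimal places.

Amount owed after one year: 8,000 × (1 + 0.1324/365)^365 = 8,000 × 1.141537 = $9,132.30.
Effective rate on net proceeds: 9,132.30 / 7,935 − 1 = 0.150888 = 15.09%.

15.09%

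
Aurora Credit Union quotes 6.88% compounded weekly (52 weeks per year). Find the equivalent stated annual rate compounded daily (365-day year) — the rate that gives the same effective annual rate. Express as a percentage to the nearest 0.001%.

6.876%

EAR = (1 + 0.0688/52)^52 − 1 = 0.071173.
Solve (1 + r/365)^365 = 1.071173: r/365 = 1.071173^(1/365) − 1 = 0.000188, so r = 0.068761 = 6.876%.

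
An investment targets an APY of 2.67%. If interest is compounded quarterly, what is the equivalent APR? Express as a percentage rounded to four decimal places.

2.6437%

(1 + r/4)^4 − 1 = 0.0267, so 1 + r/4 = 1.0267^(1/4).
r/4 = 0.006609, so r = 0.026437 = 2.6437%.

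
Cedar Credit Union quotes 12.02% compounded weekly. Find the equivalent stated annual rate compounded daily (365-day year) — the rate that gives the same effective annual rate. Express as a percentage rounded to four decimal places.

12.0081%

EAR = (1 + 0.1202/52)^52 − 1 = 0.127566.
Solve (1 + r/365)^365 = 1.127566: r/365 = 1.127566^(1/365) − 1 = 0.000329, so r = 0.120081 = 12.0081%.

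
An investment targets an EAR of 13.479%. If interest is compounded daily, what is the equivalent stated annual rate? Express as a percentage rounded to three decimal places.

12.647%

(1 + r/365)^365 − 1 = 0.13479, so 1 + r/365 = 1.13479^(1/365).
r/365 = 0.000346, so r = 0.126470 = 12.647%.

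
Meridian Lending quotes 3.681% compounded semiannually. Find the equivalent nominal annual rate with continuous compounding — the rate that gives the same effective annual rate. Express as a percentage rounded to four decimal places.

EAR = (1 + 0.03681/2)^2 − 1 = 0.037149.
Equivalent continuous rate: r = ln(1 + 0.037149) = 0.036475 = 3.6475%.

3.6475%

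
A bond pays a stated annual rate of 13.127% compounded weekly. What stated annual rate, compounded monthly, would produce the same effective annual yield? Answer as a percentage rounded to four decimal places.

EAR = (1 + 0.13127/52)^52 − 1 = 0.140087.
Solve (1 + r/12)^12 = 1.140087: r/12 = 1.140087^(1/12) − 1 = 0.010985, so r = 0.131823 = 13.1823%.

13.1823%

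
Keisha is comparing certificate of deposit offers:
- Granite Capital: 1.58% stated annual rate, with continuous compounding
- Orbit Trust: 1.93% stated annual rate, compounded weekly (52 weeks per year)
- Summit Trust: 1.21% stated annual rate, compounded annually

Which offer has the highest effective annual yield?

Orbit Trust

Granite Capital: e^0.0158 − 1 = 1.593%
Orbit Trust: (1 + 0.0193/52)^52 − 1 = 1.948%
Summit Trust: compounded annually, EAR = 1.210%
The highest effective annual rate is Orbit Trust at 1.948%.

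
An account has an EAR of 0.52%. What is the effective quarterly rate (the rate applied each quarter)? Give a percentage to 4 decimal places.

The per-quarter rate i satisfies (1 + i)^4 = 1 + 0.0052.
i = 1.0052^(1/4) − 1 = 0.0012975 = 0.1297%.

0.1297%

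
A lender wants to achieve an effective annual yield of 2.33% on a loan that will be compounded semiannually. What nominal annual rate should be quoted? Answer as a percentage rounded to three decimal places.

(1 + r/2)^2 − 1 = 0.0233, so 1 + r/2 = 1.0233^(1/2).
r/2 = 0.011583, so r = 0.023166 = 2.317%.

2.317%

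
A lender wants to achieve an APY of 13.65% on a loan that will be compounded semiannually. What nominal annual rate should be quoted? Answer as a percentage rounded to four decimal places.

13.2135%

(1 + r/2)^2 − 1 = 0.1365, so 1 + r/2 = 1.1365^(1/2).
r/2 = 0.066068, so r = 0.132135 = 13.2135%.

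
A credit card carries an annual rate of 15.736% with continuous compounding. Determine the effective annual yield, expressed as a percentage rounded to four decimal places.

17.0417%

With continuous compounding, EAR = e^0.15736 − 1.
e^0.15736 = 1.170417, so EAR = 0.170417 = 17.0417%.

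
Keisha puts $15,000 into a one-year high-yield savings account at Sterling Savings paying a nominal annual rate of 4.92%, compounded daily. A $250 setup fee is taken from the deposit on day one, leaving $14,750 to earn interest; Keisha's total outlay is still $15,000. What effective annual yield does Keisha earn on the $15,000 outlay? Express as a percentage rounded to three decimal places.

3.292%

Value after one year: 14,750 × (1 + 0.0492/365)^365 = 14,750 × 1.050427 = $15,493.80.
Effective yield on the $15,000 outlay: 15,493.80 / 15,000 − 1 = 0.032920 = 3.292%.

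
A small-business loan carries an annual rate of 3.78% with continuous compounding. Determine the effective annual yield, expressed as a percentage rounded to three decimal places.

3.852%

With continuous compounding, EAR = e^0.0378 − 1.
e^0.0378 = 1.038524, so EAR = 0.038524 = 3.852%.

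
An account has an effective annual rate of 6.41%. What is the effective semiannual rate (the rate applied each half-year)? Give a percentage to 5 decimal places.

The per-half-year rate i satisfies (1 + i)^2 = 1 + 0.0641.
i = 1.0641^(1/2) − 1 = 0.0315522 = 3.15522%.

3.15522%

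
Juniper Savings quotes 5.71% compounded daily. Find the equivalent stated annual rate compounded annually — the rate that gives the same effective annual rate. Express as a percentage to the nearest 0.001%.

5.876%

EAR = (1 + 0.0571/365)^365 − 1 = 0.058757.
Compounded annually, the equivalent nominal rate is the EAR itself: 5.876%.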